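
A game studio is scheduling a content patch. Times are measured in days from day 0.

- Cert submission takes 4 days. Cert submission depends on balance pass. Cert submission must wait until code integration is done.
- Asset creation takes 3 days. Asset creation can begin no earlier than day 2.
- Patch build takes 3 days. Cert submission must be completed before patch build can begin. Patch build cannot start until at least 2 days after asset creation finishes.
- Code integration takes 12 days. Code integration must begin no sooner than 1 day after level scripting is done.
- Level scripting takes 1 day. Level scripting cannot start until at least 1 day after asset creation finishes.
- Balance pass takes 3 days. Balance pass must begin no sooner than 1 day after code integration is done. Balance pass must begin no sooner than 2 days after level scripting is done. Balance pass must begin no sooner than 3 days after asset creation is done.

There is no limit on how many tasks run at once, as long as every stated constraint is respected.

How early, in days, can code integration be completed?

20

Asset creation cannot begin until its own release at day 2. It runs from day 2 to 2 + 3 = day 5.
After asset creation (finishes day 5, plus 1-day gap → day 6), level scripting can start at day 6 and finishes at day 7.
Code integration cannot begin until level scripting (finishes day 7, plus 1-day gap → day 8). It runs from day 8 to 8 + 12 = day 20.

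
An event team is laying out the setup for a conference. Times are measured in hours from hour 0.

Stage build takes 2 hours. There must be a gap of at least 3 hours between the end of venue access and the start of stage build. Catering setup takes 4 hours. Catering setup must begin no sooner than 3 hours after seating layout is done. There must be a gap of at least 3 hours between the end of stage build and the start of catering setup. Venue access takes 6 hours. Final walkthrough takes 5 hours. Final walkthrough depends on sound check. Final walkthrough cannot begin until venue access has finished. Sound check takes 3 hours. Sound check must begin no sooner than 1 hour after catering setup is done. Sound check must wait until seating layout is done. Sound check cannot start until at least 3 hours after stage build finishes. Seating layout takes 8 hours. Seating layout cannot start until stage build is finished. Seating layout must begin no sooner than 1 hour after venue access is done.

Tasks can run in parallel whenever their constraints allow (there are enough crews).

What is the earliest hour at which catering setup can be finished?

26

Nothing blocks venue access, so it runs from hour 0 to hour 6.
After venue access (finishes hour 6, plus 3-hour gap → hour 9), stage build can start at hour 9 and finishes at hour 11.
Seating layout has to wait for stage build (finishes hour 11); venue access (finishes hour 6, plus 1-hour gap → hour 7). The latest of these is hour 11, so seating layout runs hour 11 to 11 + 8 = hour 19.
Catering setup has to wait for seating layout (finishes hour 19, plus 3-hour gap → hour 22); stage build (finishes hour 11, plus 3-hour gap → hour 14). The latest of these is hour 22, so catering setup runs hour 22 to 22 + 4 = hour 26.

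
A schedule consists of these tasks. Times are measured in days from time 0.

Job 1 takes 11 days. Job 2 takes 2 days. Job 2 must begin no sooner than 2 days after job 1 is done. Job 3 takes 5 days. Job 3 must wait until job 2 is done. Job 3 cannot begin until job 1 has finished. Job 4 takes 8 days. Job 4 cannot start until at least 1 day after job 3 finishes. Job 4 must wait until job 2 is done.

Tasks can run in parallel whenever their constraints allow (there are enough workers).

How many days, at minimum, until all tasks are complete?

29

Nothing blocks job 1, so it runs from day 0 to day 11.
After job 1 (finishes day 11, plus 2-day gap → day 13), job 2 can start at day 13 and finishes at day 15.
Job 3 cannot start until job 2 (finishes day 15); job 1 (finishes day 11). The controlling bound is day 15, so job 3 finishes at 15 + 5 = day 20.
Job 4 has to wait for job 3 (finishes day 20, plus 1-day gap → day 21); job 2 (finishes day 15). The latest of these is day 21, so job 4 runs day 21 to 21 + 8 = day 29.
All tasks are finished once the last one completes. Finish times: Job 1 at 11, Job 2 at 15, Job 3 at 20, Job 4 at 29. The latest is day 29.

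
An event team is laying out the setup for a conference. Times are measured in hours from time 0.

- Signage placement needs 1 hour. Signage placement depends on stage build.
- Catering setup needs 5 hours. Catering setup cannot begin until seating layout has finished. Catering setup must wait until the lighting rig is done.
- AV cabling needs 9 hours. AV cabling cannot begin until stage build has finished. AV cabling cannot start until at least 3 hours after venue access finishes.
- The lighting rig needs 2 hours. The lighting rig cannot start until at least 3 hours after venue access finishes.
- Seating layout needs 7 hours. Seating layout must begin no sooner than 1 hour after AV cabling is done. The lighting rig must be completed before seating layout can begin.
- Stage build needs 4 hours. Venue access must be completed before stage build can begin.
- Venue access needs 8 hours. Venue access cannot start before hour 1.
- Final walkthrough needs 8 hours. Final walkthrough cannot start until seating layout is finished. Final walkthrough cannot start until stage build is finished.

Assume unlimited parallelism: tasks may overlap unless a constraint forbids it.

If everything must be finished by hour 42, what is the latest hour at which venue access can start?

Nothing follows catering setup; the deadline of hour 42 is its only limit. It must start by 42 − 5 = hour 37.
Nothing follows final walkthrough; the deadline of hour 42 is its only limit. It must start by 42 − 8 = hour 34.
Seating layout feeds catering setup (must start by hour 37); final walkthrough (must start by hour 34). Taking the minimum, seating layout must finish by hour 34 and start by 34 − 7 = hour 27.
Since seating layout (must start by hour 27, minus 1-hour gap → hour 26) depends on it, AV cabling must finish by hour 26. Backing off its 9-hour duration gives a latest start of hour 17.
Signage placement must finish by hour 42; it takes 1 hour, so it must start by 42 − 1 = hour 41.
For stage build: AV cabling (must start by hour 17); signage placement (must start by hour 41); final walkthrough (must start by hour 34). The most restrictive is hour 17; with a 4-hour duration, stage build must start by hour 13.
The lighting rig must finish in time for seating layout (must start by hour 27); catering setup (must start by hour 37). The tightest is hour 27, so the lighting rig must start by 27 − 2 = hour 25.
Venue access must finish in time for stage build (must start by hour 13); the lighting rig (must start by hour 25, minus 3-hour gap → hour 22); AV cabling (must start by hour 17, minus 3-hour gap → hour 14). The tightest is hour 13, so venue access must start by 13 − 8 = hour 5.

5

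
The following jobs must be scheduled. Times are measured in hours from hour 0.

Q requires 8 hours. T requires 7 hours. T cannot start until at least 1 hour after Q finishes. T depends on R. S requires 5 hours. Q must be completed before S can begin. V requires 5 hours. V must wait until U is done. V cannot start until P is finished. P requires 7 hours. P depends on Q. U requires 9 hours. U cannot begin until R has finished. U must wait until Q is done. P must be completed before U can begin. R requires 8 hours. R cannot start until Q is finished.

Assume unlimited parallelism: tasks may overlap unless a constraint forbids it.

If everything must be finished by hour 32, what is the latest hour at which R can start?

10

V has no dependents, so it just needs to finish by hour 32. Starting by 32 − 5 = hour 27 achieves that.
U feeds into V (must start by hour 27); so U must finish by hour 27 and therefore start by hour 18.
Nothing follows T; the deadline of hour 32 is its only limit. It must start by 32 − 7 = hour 25.
R has several dependents: T (must start by hour 25); U (must start by hour 18). The earliest of those limits is hour 18, so R must start by 18 − 8 = hour 10.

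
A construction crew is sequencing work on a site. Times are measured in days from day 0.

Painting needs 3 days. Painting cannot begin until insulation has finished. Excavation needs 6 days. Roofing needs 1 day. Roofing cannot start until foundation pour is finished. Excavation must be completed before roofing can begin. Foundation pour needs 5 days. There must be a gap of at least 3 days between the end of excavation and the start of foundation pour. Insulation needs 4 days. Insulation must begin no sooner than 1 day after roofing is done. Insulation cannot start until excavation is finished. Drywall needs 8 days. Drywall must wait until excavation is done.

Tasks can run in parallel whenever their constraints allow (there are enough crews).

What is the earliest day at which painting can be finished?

23

Nothing blocks excavation, so it runs from day 0 to day 6.
Foundation pour waits on excavation (finishes day 6, plus 3-day gap → day 9), so it starts at day 9 and finishes at 9 + 5 = day 14.
Roofing cannot start until foundation pour (finishes day 14); excavation (finishes day 6). The controlling bound is day 14, so roofing finishes at 14 + 1 = day 15.
Insulation cannot start until roofing (finishes day 15, plus 1-day gap → day 16); excavation (finishes day 6). The controlling bound is day 16, so insulation finishes at 16 + 4 = day 20.
Painting waits on insulation (finishes day 20), so it starts at day 20 and finishes at 20 + 3 = day 23.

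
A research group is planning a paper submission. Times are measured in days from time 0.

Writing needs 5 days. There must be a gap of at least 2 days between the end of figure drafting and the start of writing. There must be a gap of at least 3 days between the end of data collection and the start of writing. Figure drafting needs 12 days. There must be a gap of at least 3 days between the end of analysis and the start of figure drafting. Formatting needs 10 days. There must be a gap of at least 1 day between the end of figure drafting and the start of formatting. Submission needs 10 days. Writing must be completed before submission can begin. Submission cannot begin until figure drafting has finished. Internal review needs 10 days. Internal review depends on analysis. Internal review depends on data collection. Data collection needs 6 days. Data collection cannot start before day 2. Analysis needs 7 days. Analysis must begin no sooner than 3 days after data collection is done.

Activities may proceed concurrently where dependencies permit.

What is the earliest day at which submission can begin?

Data collection waits on its own release at day 2, so it starts at day 2 and finishes at 2 + 6 = day 8.
Analysis cannot begin until data collection (finishes day 8, plus 3-day gap → day 11). It runs from day 11 to 11 + 7 = day 18.
Figure drafting waits on analysis (finishes day 18, plus 3-day gap → day 21), so it starts at day 21 and finishes at 21 + 12 = day 33.
For writing: figure drafting (finishes day 33, plus 2-day gap → day 35); data collection (finishes day 8, plus 3-day gap → day 11). Taking the maximum gives a start of day 35, and it finishes at 35 + 5 = day 40.
Submission waits on writing (finishes day 40); figure drafting (finishes day 33). The latest of these is day 40, which is the earliest submission can start.

40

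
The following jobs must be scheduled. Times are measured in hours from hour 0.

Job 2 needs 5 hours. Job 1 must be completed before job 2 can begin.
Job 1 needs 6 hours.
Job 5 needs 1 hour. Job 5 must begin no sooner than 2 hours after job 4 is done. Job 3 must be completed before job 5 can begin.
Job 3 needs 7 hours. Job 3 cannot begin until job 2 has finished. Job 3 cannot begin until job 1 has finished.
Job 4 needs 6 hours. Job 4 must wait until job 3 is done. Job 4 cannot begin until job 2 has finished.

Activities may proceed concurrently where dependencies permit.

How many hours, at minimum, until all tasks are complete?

Job 1 has no prerequisites, so it starts at hour 0 and finishes at hour 6.
After job 1 (finishes hour 6), job 2 can start at hour 6 and finishes at hour 11.
Job 3 needs all of job 2 (finishes hour 11); job 1 (finishes hour 6). That puts its earliest start at hour 11; it finishes at 11 + 7 = hour 18.
Job 4 cannot start until job 3 (finishes hour 18); job 2 (finishes hour 11). The controlling bound is hour 18, so job 4 finishes at 18 + 6 = hour 24.
For job 5: job 4 (finishes hour 24, plus 2-hour gap → hour 26); job 3 (finishes hour 18). Taking the maximum gives a start of hour 26, and it finishes at 26 + 1 = hour 27.
All tasks are finished once the last one completes. Finish times: Job 1 at 6, Job 2 at 11, Job 3 at 18, Job 4 at 24, Job 5 at 27. The latest is hour 27.

27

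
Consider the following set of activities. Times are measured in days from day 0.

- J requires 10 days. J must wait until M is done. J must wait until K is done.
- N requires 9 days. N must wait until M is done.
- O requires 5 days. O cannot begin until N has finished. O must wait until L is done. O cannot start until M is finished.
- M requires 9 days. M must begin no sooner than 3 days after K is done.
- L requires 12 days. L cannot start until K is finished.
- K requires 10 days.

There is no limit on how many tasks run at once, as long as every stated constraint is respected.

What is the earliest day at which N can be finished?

31

Nothing blocks K, so it runs from day 0 to day 10.
After K (finishes day 10, plus 3-day gap → day 13), M can start at day 13 and finishes at day 22.
After M (finishes day 22), N can start at day 22 and finishes at day 31.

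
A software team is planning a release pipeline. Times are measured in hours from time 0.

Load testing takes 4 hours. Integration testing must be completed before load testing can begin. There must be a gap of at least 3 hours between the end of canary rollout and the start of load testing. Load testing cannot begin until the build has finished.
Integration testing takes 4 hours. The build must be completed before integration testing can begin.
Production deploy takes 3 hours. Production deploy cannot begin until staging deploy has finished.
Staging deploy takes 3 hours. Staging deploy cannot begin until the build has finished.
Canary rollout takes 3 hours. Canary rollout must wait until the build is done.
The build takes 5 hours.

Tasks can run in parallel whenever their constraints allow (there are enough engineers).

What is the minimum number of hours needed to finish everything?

15

The build can start immediately at hour 0; it finishes at hour 5.
Canary rollout cannot begin until the build (finishes hour 5). It runs from hour 5 to 5 + 3 = hour 8.
Staging deploy cannot begin until the build (finishes hour 5). It runs from hour 5 to 5 + 3 = hour 8.
After staging deploy (finishes hour 8), production deploy can start at hour 8 and finishes at hour 11.
Integration testing waits on the build (finishes hour 5), so it starts at hour 5 and finishes at 5 + 4 = hour 9.
Load testing cannot start until integration testing (finishes hour 9); canary rollout (finishes hour 8, plus 3-hour gap → hour 11); the build (finishes hour 5). The controlling bound is hour 11, so load testing finishes at 11 + 4 = hour 15.
All tasks are finished once the last one completes. Finish times: The build at 5, Integration testing at 9, Staging deploy at 8, Canary rollout at 8, Load testing at 15, Production deploy at 11. The latest is hour 15.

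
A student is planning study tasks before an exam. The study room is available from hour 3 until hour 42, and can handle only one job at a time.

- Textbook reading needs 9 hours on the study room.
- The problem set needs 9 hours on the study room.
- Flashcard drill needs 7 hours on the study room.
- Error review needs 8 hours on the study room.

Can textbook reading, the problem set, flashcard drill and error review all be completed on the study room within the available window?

The study room window is 42 − 3 = 39 hours.
Running back to back, the jobs need 9 + 9 + 7 + 8 = 33 hours on the study room.
Since 33 ≤ 39, they fit within the window.

Yes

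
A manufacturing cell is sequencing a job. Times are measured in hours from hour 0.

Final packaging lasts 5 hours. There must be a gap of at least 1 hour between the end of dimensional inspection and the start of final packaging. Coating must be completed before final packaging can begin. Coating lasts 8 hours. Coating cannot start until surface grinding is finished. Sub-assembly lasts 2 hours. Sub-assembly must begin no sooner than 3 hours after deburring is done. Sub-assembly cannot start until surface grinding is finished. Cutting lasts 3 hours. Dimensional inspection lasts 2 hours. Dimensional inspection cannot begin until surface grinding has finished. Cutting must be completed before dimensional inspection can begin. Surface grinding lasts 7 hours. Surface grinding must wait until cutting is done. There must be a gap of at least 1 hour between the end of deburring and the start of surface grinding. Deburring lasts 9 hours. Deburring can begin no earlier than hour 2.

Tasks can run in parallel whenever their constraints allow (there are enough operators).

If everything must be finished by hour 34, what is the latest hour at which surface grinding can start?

Final packaging must finish by hour 34; it takes 5 hours, so it must start by 34 − 5 = hour 29.
Dimensional inspection has to be done before final packaging (must start by hour 29, minus 1-hour gap → hour 28). That means finishing by hour 28, i.e. starting by 28 − 2 = hour 26.
Coating must finish before final packaging (must start by hour 29). With an 8-hour duration, coating must start by 29 − 8 = hour 21.
Sub-assembly has no dependents, so it just needs to finish by hour 34. Starting by 34 − 2 = hour 32 achieves that.
Surface grinding feeds dimensional inspection (must start by hour 26); coating (must start by hour 21); sub-assembly (must start by hour 32). Taking the minimum, surface grinding must finish by hour 21 and start by 21 − 7 = hour 14.

14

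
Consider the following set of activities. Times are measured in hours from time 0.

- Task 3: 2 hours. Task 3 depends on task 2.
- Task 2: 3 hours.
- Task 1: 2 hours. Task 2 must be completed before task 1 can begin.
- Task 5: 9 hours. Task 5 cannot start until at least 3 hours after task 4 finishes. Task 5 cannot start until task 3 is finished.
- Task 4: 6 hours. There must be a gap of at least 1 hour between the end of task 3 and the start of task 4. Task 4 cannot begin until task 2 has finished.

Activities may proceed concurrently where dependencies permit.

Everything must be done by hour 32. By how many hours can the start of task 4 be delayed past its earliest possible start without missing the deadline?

8

Task 2 can start immediately at hour 0; it finishes at hour 3.
Task 3 waits on task 2 (finishes hour 3), so it starts at hour 3 and finishes at 3 + 2 = hour 5.
Task 4 needs all of task 3 (finishes hour 5, plus 1-hour gap → hour 6); task 2 (finishes hour 3). That puts its earliest start at hour 6; it finishes at 6 + 6 = hour 12.

Working backward from the deadline:
Task 5 must finish by hour 32; it takes 9 hours, so it must start by 32 − 9 = hour 23.
Since task 5 (must start by hour 23, minus 3-hour gap → hour 20) depends on it, task 4 must finish by hour 20. Backing off its 6-hour duration gives a latest start of hour 14.
So task 4 can start as early as hour 6 and as late as hour 14, giving 14 − 6 = 8 hours of slack.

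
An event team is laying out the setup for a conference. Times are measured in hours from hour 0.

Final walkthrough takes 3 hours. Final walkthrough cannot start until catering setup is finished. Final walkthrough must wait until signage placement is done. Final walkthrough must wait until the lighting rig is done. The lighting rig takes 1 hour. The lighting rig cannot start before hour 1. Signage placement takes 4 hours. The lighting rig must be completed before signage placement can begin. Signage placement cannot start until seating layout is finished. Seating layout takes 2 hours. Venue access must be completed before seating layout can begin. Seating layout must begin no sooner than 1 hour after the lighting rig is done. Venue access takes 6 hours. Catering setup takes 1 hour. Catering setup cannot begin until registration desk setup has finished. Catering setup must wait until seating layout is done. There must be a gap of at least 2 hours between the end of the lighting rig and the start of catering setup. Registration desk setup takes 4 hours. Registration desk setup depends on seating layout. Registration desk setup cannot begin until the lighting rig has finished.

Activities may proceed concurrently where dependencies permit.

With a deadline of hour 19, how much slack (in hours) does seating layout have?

The lighting rig waits on its own release at hour 1, so it starts at hour 1 and finishes at 1 + 1 = hour 2.
Venue access has no prerequisites, so it starts at hour 0 and finishes at hour 6.
For seating layout: venue access (finishes hour 6); the lighting rig (finishes hour 2, plus 1-hour gap → hour 3). Taking the maximum gives a start of hour 6, and it finishes at 6 + 2 = hour 8.

Working backward from the deadline:
Nothing follows final walkthrough; the deadline of hour 19 is its only limit. It must start by 19 − 3 = hour 16.
Catering setup has to be done before final walkthrough (must start by hour 16). That means finishing by hour 16, i.e. starting by 16 − 1 = hour 15.
Registration desk setup has to be done before catering setup (must start by hour 15). That means finishing by hour 15, i.e. starting by 15 − 4 = hour 11.
Signage placement has to be done before final walkthrough (must start by hour 16). That means finishing by hour 16, i.e. starting by 16 − 4 = hour 12.
Seating layout feeds registration desk setup (must start by hour 11); signage placement (must start by hour 12); catering setup (must start by hour 15). Taking the minimum, seating layout must finish by hour 11 and start by 11 − 2 = hour 9.
So seating layout can start as early as hour 6 and as late as hour 9, giving 9 − 6 = 3 hours of slack.

3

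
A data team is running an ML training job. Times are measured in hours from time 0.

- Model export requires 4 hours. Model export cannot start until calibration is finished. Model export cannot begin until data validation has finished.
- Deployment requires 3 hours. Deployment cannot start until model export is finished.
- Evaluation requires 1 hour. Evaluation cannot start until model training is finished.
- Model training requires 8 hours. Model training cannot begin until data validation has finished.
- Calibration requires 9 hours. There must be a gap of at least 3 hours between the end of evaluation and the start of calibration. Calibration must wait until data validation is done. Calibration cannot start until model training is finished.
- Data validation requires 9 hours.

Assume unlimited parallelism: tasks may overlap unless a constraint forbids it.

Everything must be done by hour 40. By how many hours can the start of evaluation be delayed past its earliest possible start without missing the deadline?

3

Nothing blocks data validation, so it runs from hour 0 to hour 9.
Model training waits on data validation (finishes hour 9), so it starts at hour 9 and finishes at 9 + 8 = hour 17.
Evaluation cannot begin until model training (finishes hour 17). It runs from hour 17 to 17 + 1 = hour 18.

Working backward from the deadline:
Deployment must finish by hour 40; it takes 3 hours, so it must start by 40 − 3 = hour 37.
Since deployment (must start by hour 37) depends on it, model export must finish by hour 37. Backing off its 4-hour duration gives a latest start of hour 33.
Since model export (must start by hour 33) depends on it, calibration must finish by hour 33. Backing off its 9-hour duration gives a latest start of hour 24.
Since calibration (must start by hour 24, minus 3-hour gap → hour 21) depends on it, evaluation must finish by hour 21. Backing off its 1-hour duration gives a latest start of hour 20.
So evaluation can start as early as hour 17 and as late as hour 20, giving 20 − 17 = 3 hours of slack.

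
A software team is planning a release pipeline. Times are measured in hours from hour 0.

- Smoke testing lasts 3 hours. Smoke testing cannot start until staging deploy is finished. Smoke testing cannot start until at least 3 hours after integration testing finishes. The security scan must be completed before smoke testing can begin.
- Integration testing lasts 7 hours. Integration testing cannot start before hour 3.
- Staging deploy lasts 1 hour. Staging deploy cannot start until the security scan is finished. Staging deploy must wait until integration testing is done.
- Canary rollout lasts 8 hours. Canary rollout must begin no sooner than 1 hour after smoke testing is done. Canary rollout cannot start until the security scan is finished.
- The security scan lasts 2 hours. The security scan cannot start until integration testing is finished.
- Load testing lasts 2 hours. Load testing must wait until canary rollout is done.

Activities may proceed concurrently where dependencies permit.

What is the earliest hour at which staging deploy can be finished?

13

Integration testing waits on its own release at hour 3, so it starts at hour 3 and finishes at 3 + 7 = hour 10.
The security scan cannot begin until integration testing (finishes hour 10). It runs from hour 10 to 10 + 2 = hour 12.
Staging deploy needs all of the security scan (finishes hour 12); integration testing (finishes hour 10). That puts its earliest start at hour 12; it finishes at 12 + 1 = hour 13.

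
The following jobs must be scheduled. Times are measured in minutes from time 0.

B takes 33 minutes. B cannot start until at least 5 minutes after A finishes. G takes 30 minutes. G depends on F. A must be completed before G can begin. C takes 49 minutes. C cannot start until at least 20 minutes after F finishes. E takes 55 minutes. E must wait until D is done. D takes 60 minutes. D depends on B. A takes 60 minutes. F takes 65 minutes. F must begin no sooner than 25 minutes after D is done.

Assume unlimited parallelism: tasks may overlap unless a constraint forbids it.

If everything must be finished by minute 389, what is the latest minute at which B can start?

137

E must finish by minute 389; it takes 55 minutes, so it must start by 389 − 55 = minute 334.
C must finish by minute 389; it takes 49 minutes, so it must start by 389 − 49 = minute 340.
Nothing follows G; the deadline of minute 389 is its only limit. It must start by 389 − 30 = minute 359.
F must finish in time for C (must start by minute 340, minus 20-minute gap → minute 320); G (must start by minute 359). The tightest is minute 320, so F must start by 320 − 65 = minute 255.
D has several dependents: E (must start by minute 334); F (must start by minute 255, minus 25-minute gap → minute 230). The earliest of those limits is minute 230, so D must start by 230 − 60 = minute 170.
B has to be done before D (must start by minute 170). That means finishing by minute 170, i.e. starting by 170 − 33 = minute 137.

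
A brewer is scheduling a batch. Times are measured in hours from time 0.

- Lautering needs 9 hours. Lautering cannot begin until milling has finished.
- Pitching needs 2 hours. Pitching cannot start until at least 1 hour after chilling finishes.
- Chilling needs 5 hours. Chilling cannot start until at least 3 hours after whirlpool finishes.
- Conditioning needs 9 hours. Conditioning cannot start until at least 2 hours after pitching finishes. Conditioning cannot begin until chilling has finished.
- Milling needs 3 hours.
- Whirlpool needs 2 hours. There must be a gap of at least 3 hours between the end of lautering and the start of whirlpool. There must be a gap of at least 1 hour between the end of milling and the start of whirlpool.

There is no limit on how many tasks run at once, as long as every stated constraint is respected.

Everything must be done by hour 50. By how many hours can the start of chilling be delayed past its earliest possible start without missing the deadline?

11

Milling has no prerequisites, so it starts at hour 0 and finishes at hour 3.
After milling (finishes hour 3), lautering can start at hour 3 and finishes at hour 12.
Whirlpool has to wait for lautering (finishes hour 12, plus 3-hour gap → hour 15); milling (finishes hour 3, plus 1-hour gap → hour 4). The latest of these is hour 15, so whirlpool runs hour 15 to 15 + 2 = hour 17.
After whirlpool (finishes hour 17, plus 3-hour gap → hour 20), chilling can start at hour 20 and finishes at hour 25.

Working backward from the deadline:
Nothing follows conditioning; the deadline of hour 50 is its only limit. It must start by 50 − 9 = hour 41.
Since conditioning (must start by hour 41, minus 2-hour gap → hour 39) depends on it, pitching must finish by hour 39. Backing off its 2-hour duration gives a latest start of hour 37.
For chilling: pitching (must start by hour 37, minus 1-hour gap → hour 36); conditioning (must start by hour 41). The most restrictive is hour 36; with a 5-hour duration, chilling must start by hour 31.
So chilling can start as early as hour 20 and as late as hour 31, giving 31 − 20 = 11 hours of slack.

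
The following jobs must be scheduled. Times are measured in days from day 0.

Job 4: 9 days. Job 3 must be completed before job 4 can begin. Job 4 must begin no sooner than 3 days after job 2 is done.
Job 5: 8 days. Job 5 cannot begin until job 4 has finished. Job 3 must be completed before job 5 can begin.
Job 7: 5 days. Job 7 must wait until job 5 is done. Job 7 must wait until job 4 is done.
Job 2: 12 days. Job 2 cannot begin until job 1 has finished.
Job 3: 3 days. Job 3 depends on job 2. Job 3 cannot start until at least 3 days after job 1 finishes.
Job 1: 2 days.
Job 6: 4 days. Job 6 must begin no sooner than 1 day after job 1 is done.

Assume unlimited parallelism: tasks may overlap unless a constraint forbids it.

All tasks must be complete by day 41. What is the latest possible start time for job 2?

4

Job 7 has no dependents, so it just needs to finish by day 41. Starting by 41 − 5 = day 36 achieves that.
Job 5 feeds into job 7 (must start by day 36); so job 5 must finish by day 36 and therefore start by day 28.
Job 4 feeds job 5 (must start by day 28); job 7 (must start by day 36). Taking the minimum, job 4 must finish by day 28 and start by 28 − 9 = day 19.
For job 3: job 4 (must start by day 19); job 5 (must start by day 28). The most restrictive is day 19; with a 3-day duration, job 3 must start by day 16.
Job 2 feeds job 3 (must start by day 16); job 4 (must start by day 19, minus 3-day gap → day 16). Taking the minimum, job 2 must finish by day 16 and start by 16 − 12 = day 4.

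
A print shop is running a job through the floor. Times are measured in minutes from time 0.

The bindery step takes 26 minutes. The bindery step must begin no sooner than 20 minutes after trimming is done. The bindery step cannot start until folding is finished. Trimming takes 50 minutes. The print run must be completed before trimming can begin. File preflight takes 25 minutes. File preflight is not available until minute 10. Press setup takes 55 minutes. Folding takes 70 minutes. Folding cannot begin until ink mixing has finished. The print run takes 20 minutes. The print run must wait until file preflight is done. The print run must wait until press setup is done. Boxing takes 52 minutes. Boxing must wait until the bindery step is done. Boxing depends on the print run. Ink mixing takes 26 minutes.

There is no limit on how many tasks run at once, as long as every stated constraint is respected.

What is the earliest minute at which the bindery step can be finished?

Press setup can start immediately at minute 0; it finishes at minute 55.
Ink mixing has no prerequisites, so it starts at minute 0 and finishes at minute 26.
After ink mixing (finishes minute 26), folding can start at minute 26 and finishes at minute 96.
File preflight cannot begin until its own release at minute 10. It runs from minute 10 to 10 + 25 = minute 35.
For the print run: file preflight (finishes minute 35); press setup (finishes minute 55). Taking the maximum gives a start of minute 55, and it finishes at 55 + 20 = minute 75.
After the print run (finishes minute 75), trimming can start at minute 75 and finishes at minute 125.
The bindery step cannot start until trimming (finishes minute 125, plus 20-minute gap → minute 145); folding (finishes minute 96). The controlling bound is minute 145, so the bindery step finishes at 145 + 26 = minute 171.

171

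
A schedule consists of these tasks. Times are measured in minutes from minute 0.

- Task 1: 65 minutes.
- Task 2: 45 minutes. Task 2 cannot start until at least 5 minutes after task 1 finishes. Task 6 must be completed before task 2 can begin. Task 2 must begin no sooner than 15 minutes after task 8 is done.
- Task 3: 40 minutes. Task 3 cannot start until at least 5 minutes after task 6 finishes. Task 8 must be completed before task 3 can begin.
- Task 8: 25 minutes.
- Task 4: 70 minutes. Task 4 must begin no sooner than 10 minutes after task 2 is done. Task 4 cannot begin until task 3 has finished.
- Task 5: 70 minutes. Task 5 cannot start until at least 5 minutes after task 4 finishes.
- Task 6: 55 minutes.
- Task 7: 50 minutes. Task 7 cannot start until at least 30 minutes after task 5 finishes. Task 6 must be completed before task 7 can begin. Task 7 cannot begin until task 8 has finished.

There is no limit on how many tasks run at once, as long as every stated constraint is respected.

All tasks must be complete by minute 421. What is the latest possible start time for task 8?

To finish by minute 421, task 7 (duration 50) must start no later than minute 371.
Task 5 must finish before task 7 (must start by minute 371, minus 30-minute gap → minute 341). With a 70-minute duration, task 5 must start by 341 − 70 = minute 271.
Since task 5 (must start by minute 271, minus 5-minute gap → minute 266) depends on it, task 4 must finish by minute 266. Backing off its 70-minute duration gives a latest start of minute 196.
Task 2 has to be done before task 4 (must start by minute 196, minus 10-minute gap → minute 186). That means finishing by minute 186, i.e. starting by 186 − 45 = minute 141.
Task 3 has to be done before task 4 (must start by minute 196). That means finishing by minute 196, i.e. starting by 196 − 40 = minute 156.
Task 8 has several dependents: task 2 (must start by minute 141, minus 15-minute gap → minute 126); task 3 (must start by minute 156); task 7 (must start by minute 371). The earliest of those limits is minute 126, so task 8 must start by 126 − 25 = minute 101.

101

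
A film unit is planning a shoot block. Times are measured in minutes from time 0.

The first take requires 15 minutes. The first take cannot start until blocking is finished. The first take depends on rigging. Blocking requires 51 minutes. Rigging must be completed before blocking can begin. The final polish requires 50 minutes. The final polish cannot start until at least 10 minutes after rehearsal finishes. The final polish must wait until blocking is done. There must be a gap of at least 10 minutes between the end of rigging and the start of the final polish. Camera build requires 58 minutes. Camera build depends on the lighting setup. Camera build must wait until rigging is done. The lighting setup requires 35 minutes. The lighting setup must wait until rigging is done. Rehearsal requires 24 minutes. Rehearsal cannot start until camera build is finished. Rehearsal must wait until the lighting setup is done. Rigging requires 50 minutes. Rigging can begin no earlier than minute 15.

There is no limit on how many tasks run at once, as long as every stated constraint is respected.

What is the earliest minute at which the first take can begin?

116

Rigging waits on its own release at minute 15, so it starts at minute 15 and finishes at 15 + 50 = minute 65.
Blocking waits on rigging (finishes minute 65), so it starts at minute 65 and finishes at 65 + 51 = minute 116.
The first take waits on blocking (finishes minute 116); rigging (finishes minute 65). The latest of these is minute 116, which is the earliest the first take can start.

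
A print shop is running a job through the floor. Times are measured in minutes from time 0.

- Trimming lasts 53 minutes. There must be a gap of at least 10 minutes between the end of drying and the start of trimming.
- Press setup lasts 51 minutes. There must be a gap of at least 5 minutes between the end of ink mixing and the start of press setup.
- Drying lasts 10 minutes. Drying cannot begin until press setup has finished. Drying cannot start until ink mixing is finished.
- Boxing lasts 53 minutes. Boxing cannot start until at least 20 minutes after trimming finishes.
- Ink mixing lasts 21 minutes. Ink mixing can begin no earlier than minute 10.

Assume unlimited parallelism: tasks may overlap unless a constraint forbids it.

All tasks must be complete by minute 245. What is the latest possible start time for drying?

Boxing has no dependents, so it just needs to finish by minute 245. Starting by 245 − 53 = minute 192 achieves that.
Trimming must finish before boxing (must start by minute 192, minus 20-minute gap → minute 172). With a 53-minute duration, trimming must start by 172 − 53 = minute 119.
Since trimming (must start by minute 119, minus 10-minute gap → minute 109) depends on it, drying must finish by minute 109. Backing off its 10-minute duration gives a latest start of minute 99.

99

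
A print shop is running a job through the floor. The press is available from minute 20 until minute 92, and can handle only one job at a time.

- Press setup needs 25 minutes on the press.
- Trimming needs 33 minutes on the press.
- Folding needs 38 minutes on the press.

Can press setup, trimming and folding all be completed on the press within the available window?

The press window is 92 − 20 = 72 minutes.
Running back to back, the jobs need 25 + 33 + 38 = 96 minutes on the press.
Since 96 > 72, they cannot all fit.

No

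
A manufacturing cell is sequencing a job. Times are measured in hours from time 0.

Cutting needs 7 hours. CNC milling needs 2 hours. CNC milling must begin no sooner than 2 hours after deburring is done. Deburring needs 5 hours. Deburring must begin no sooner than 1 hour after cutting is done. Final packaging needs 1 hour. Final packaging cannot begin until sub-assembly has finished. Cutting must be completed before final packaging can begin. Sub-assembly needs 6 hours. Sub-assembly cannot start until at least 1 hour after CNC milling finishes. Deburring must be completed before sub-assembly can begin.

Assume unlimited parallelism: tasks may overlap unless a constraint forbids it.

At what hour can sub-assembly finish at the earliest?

24

Nothing blocks cutting, so it runs from hour 0 to hour 7.
After cutting (finishes hour 7, plus 1-hour gap → hour 8), deburring can start at hour 8 and finishes at hour 13.
CNC milling cannot begin until deburring (finishes hour 13, plus 2-hour gap → hour 15). It runs from hour 15 to 15 + 2 = hour 17.
For sub-assembly: CNC milling (finishes hour 17, plus 1-hour gap → hour 18); deburring (finishes hour 13). Taking the maximum gives a start of hour 18, and it finishes at 18 + 6 = hour 24.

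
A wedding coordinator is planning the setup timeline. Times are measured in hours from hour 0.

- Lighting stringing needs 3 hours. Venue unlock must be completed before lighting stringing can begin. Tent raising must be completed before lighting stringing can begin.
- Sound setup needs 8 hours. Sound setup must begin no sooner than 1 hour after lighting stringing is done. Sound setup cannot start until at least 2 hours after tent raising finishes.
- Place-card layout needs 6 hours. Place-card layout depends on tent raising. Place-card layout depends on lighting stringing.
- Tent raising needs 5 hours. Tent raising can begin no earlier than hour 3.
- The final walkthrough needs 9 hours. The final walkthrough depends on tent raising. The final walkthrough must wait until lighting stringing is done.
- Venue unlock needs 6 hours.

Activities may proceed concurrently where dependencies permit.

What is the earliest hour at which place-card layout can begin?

11

Tent raising waits on its own release at hour 3, so it starts at hour 3 and finishes at 3 + 5 = hour 8.
Venue unlock can start immediately at hour 0; it finishes at hour 6.
Lighting stringing has to wait for venue unlock (finishes hour 6); tent raising (finishes hour 8). The latest of these is hour 8, so lighting stringing runs hour 8 to 8 + 3 = hour 11.
Place-card layout waits on tent raising (finishes hour 8); lighting stringing (finishes hour 11). The latest of these is hour 11, which is the earliest place-card layout can start.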